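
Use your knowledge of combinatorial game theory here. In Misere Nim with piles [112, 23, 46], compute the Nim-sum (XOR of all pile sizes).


We need the XOR (exclusive or) of all pile sizes.
After XOR-ing pile 1 (size 112): 0 XOR 112 = 112
After XOR-ing pile 2 (size 23): 112 XOR 23 = 103
After XOR-ing pile 3 (size 46): 103 XOR 46 = 73
The Nim-value of this position is 73.

73


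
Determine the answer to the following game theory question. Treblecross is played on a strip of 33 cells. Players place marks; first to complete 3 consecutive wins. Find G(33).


Treblecross: place X on empty cells; 3-in-a-row wins.
Playing within two cells of an existing X lets the opponent win at once, so sensible play treats the cells i-2..i+2 around each X as dead. The player left with no safe cell loses, so this is a normal-play take-away game on strips of safe cells.
Placing X at cell i (0-indexed) of a strip of k safe cells leaves independent strips of sizes max(0, i-2) and max(0, k-i-3). Hence G(k) = mex{ G(max(0,i-2)) XOR G(max(0,k-i-3)) : 0 <= i < k }, with G(0) = 0.
G(1): splits (0,0):0^0=0 -> mex({0}) = 1
G(2): splits (0,0):0^0=0 -> mex({0}) = 1
G(3): splits (0,0):0^0=0 -> mex({0}) = 1
G(4): splits (0,1):0^1=1 (0,0):0^0=0 -> mex({0, 1}) = 2
G(5): splits (0,2):0^1=1 (0,1):0^1=1 (0,0):0^0=0 -> mex({0, 1}) = 2
G(6) = mex({1}) = 0
G(7) = mex({0, 1, 2}) = 3
G(8) = mex({0, 1, 2}) = 3
G(9) = mex({0, 2}) = 1
G(10) = mex({0, 2, 3}) = 1
G(11) = mex({0, 3}) = 1
G(12) = mex({1, 3}) = 0
G(13) = mex({0, 1, 2, 3}) = 4
G(14) = mex({0, 1, 2}) = 3
G(15) = mex({0, 1, 2}) = 3
G(16) = mex({0, 1, 2, 4}) = 3
G(17) = mex({0, 1, 3, 4}) = 2
G(18) = mex({0, 1, 3, 4}) = 2
G(19) = mex({0, 1, 3, 5}) = 2
G(20) = mex({0, 1, 2, 3, 5}) = 4
G(21) = mex({0, 1, 2, 3, 5}) = 4
G(22) = mex({1, 2, 6}) = 0
G(23) = mex({0, 1, 2, 3, 4, 6}) = 5
G(24) = mex({0, 1, 2, 3, 4}) = 5
G(25) = mex({0, 1, 3, 4, 7}) = 2
G(26) = mex({0, 1, 3, 4, 5, 7}) = 2
G(27) = mex({0, 1, 3, 5}) = 2
G(28) = mex({0, 1, 2, 5}) = 3
G(29) = mex({0, 1, 2, 4, 5, 6}) = 3
G(30) = mex({1, 2, 4, 6}) = 0
G(31) = mex({0, 1, 2, 3, 4, 6}) = 5
G(32) = mex({1, 2, 3, 4, 7}) = 0
G(33) = mex({0, 3, 7}) = 1
Therefore G(33) = 1.

1


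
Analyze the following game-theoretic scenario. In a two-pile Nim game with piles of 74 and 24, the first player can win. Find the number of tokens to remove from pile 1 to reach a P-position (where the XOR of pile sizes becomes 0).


Piles: 74 and 24
Current XOR: 74 XOR 24 = 82 (non-zero, so this is an N-position).
To make the XOR zero, we need to find a move that balances the piles.
For pile 1 (size 74): target = 74 XOR 82 = 24
We reduce pile 1 from 74 to 24.
Tokens removed: 74 - 24 = 50
Verification: 24 XOR 24 = 0

50


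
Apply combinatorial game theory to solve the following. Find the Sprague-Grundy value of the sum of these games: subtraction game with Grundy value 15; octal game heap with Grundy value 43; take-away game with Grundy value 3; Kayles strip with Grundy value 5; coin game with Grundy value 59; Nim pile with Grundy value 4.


By the Sprague-Grundy theorem, the Grundy value of a sum of games is the XOR of individual Grundy values.
subtraction game: Grundy value = 15. Running XOR: 0 XOR 15 = 15
octal game heap: Grundy value = 43. Running XOR: 15 XOR 43 = 36
take-away game: Grundy value = 3. Running XOR: 36 XOR 3 = 39
Kayles strip: Grundy value = 5. Running XOR: 39 XOR 5 = 34
coin game: Grundy value = 59. Running XOR: 34 XOR 59 = 25
Nim pile: Grundy value = 4. Running XOR: 25 XOR 4 = 29
The combined Grundy value is 29.

29


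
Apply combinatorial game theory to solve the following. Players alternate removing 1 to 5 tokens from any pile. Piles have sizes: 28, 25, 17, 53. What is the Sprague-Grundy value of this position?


Subtraction set: {1, 2, 3, 4, 5}
For this subtraction set, G(n) = n mod 6 (period = max + 1 = 6).
Pile 1 (size 28): G(28) = 28 mod 6 = 4
Pile 2 (size 25): G(25) = 25 mod 6 = 1
Pile 3 (size 17): G(17) = 17 mod 6 = 5
Pile 4 (size 53): G(53) = 53 mod 6 = 5
Total Grundy value = XOR of all: 4 XOR 1 XOR 5 XOR 5 = 5

5


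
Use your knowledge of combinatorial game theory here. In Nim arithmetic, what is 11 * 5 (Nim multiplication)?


Nim multiplication is bilinear over XOR: (u XOR v) * w = (u*w) XOR (v*w).
So we split each operand into its bit components and XOR the pairwise Nim products.
11 = 1 + 2 + 8 (as XOR of powers of 2).
5 = 1 + 4 (as XOR of powers of 2).
Using the standard Nim-product table on single bits:
  2*2 = 3,   2*4 = 8,   2*8 = 12,
  4*4 = 6,   4*8 = 11,  8*8 = 13,
and  1*x = x (identity), k*l = l*k (commutative).
Pairwise Nim products:
  1 * 1 = 1
  1 * 4 = 4
  2 * 1 = 2
  2 * 4 = 8
  8 * 1 = 8
  8 * 4 = 11
XOR them: 1 XOR 4 XOR 2 XOR 8 XOR 8 XOR 11 = 12.
Result: 11 * 5 = 12 (in Nim).

12


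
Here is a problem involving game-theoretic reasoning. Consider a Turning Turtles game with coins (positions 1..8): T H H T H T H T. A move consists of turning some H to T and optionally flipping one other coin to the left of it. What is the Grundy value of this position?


Coins: T H H T H T H T
Key fact: a single head at position k behaves exactly like a Nim heap of size k (turning it to T and optionally flipping a coin at j < k corresponds to moving the heap from k to j, or to 0), and heads combine as a disjunctive sum (two heads at the same place would cancel, matching j XOR j = 0). So the Nim-value is the XOR of the 1-indexed positions of the heads.
Face-up positions (1-indexed): [2, 3, 5, 7]
XOR 0 with 2: 0 XOR 2 = 2
XOR 2 with 3: 2 XOR 3 = 1
XOR 1 with 5: 1 XOR 5 = 4
XOR 4 with 7: 4 XOR 7 = 3
Nim-value = 3

3


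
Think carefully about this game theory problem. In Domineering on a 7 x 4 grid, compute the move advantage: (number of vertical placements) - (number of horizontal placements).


Board is 7 x 4 (rows x cols).
Left (vertical) placements: (rows-1) * cols = 6 * 4 = 24
Right (horizontal) placements: rows * (cols-1) = 7 * 3 = 21
Advantage = Left - Right = 24 - 21 = 3

3


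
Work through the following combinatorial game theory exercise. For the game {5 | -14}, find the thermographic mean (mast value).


Game = {5 | -14}, a switch {a | b} with numbers a > b.
Its thermograph has left wall a - t and right wall b + t, which meet at t = (a - b)/2, where both equal (a + b)/2. So the mast (mean value) is at (a + b)/2.
Mean = (5 + (-14))/2 = -9/2 = -9/2

-9/2


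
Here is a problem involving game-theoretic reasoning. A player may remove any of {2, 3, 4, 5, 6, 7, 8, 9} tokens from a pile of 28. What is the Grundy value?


The subtraction set is S = {2, 3, 4, 5, 6, 7, 8, 9}.
G(k) = mex{ G(k - s) : s in S, s <= k }. We compute iteratively: G(0) = 0.
G(1) = mex({}) = 0
G(2) = mex({0}) = 1
G(3) = mex({0}) = 1
G(4) = mex({0, 1}) = 2
G(5) = mex({0, 1}) = 2
G(6) = mex({0, 1, 2}) = 3
G(7) = mex({0, 1, 2}) = 3
G(8) = mex({0, 1, 2, 3}) = 4
G(9) = mex({0, 1, 2, 3}) = 4
G(10) = mex({0, 1, 2, 3, 4}) = 5
G(11) = mex({1, 2, 3, 4}) = 0
G(12) = mex({1, 2, 3, 4, 5}) = 0
G(13) = mex({0, 2, 3, 4, 5}) = 1
G(14) = mex({0, 2, 3, 4, 5}) = 1
G(15) = mex({0, 1, 3, 4, 5}) = 2
G(16) = mex({0, 1, 3, 4, 5}) = 2
G(17) = mex({0, 1, 2, 4, 5}) = 3
G(18) = mex({0, 1, 2, 4, 5}) = 3
G(19) = mex({0, 1, 2, 3, 5}) = 4
Observe that G(11)..G(19) = 0, 0, 1, 1, 2, 2, 3, 3, 4 repeats G(0)..G(8) = 0, 0, 1, 1, 2, 2, 3, 3, 4.
For k >= max(S) = 9, G(k) is determined by the previous 9 values G(k-9)..G(k-1); a window of 9 consecutive values has recurred shifted by 11, so by induction G(k + 11) = G(k) for all k >= 0: the sequence is periodic from the start with period 11.
One period: G(0..10) = 0, 0, 1, 1, 2, 2, 3, 3, 4, 4, 5.
28 mod 11 = 6, so G(28) = G(6) = 3.

3


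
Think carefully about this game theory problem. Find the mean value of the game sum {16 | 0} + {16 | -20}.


G1 = {16 | 0}, G2 = {16 | -20}
Each is a switch {a | b} with numbers a > b; its mean value is (a + b)/2, and mean value is additive over game sums: m(G1 + G2) = m(G1) + m(G2).
Mean of G1 = (16 + (0))/2 = 16/2 = 8
Mean of G2 = (16 + (-20))/2 = -4/2 = -2
Mean of G1 + G2 = 8 + -2 = 6

6


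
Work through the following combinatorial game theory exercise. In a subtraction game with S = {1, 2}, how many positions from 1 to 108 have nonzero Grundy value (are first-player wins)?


Subtraction set S = {1, 2}, so G(n) = n mod 3.
G(n) = 0 when n is a multiple of 3.
Multiples of 3 in [1, 108]: 36
N-positions (nonzero Grundy) = 108 - 36 = 72

72


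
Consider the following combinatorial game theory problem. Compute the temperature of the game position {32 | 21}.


The game is {32 | 21}, a switch {a | b} with numbers a > b.
Cooling {a | b} by t gives {a - t | b + t}, which stops being hot when a - t = b + t, i.e. at t = (a - b)/2. So the temperature of a switch is (a - b)/2.
Temperature = (Left option - Right option) / 2
= (32 - (21)) / 2
= 11 / 2
= 11/2

11/2


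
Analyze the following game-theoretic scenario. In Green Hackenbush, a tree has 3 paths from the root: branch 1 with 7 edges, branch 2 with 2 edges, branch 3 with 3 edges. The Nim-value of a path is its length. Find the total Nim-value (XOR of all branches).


The tree has 3 branches from the ground vertex.
In Green Hackenbush, the Nim-value of a simple path of length k is k.
Branch 1: length 7, Nim-value = 7
Branch 2: length 2, Nim-value = 2
Branch 3: length 3, Nim-value = 3
Total Nim-value = XOR of all branch values:
0 XOR 7 = 7
7 XOR 2 = 5
5 XOR 3 = 6
Nim-value of the tree = 6

6


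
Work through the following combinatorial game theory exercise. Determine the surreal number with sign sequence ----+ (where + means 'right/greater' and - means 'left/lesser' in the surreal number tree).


Sign expansion: ----+
Rule: track bounds (lo, hi), initially (-inf, +inf). On '+', the current value becomes lo and we move to the simplest number in (value, hi): value + 1 if hi = +inf, otherwise the midpoint (value + hi)/2. On '-', the current value becomes hi and we move to value - 1 if lo = -inf, otherwise the midpoint (lo + value)/2.
Start at 0.
Step 1: sign = -, move left. Bounds: (-inf, 0). Value = -1
Step 2: sign = -, move left. Bounds: (-inf, -1). Value = -2
Step 3: sign = -, move left. Bounds: (-inf, -2). Value = -3
Step 4: sign = -, move left. Bounds: (-inf, -3). Value = -4
Step 5: sign = +, move right. Bounds: (-4, -3). Value = -7/2
The surreal number with sign expansion ----+ is -7/2.

-7/2


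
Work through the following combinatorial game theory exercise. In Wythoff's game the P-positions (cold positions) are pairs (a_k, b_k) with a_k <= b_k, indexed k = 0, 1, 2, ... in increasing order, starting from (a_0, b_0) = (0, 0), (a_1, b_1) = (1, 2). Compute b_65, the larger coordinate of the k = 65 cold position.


By Wythoff's theorem, a_k = floor(k * phi) and b_k = floor(k * phi^2) = a_k + k, where phi = (1 + sqrt(5))/2 is the golden ratio.
phi = (1 + sqrt(5))/2 = 1.618034
phi^2 = phi + 1 = 2.618034
k = 65
k * phi^2 = 65 * 2.618034 = 170.172209
b_65 = floor(k * phi^2) = 170 (check: a_65 + k = 105 + 65 = 170)

170


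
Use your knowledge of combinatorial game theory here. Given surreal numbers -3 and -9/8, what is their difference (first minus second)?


x = -3, y = -9/8
Converting to common denominator: 8
x = -24/8, y = -9/8
x - y = -3 - -9/8 = -15/8

-15/8


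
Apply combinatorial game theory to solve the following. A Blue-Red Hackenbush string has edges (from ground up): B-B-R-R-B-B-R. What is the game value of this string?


Edges (from ground): B-B-R-R-B-B-R
By Berlekamp's sign-expansion rule, a Blue-Red Hackenbush stalk has the value of the surreal number whose sign sequence is the edge sequence with B -> + and R -> -.
Sign sequence: ++--++-
Trace the sign expansion in the surreal number tree, starting from 0:
Edge 1: B (sign +) -> bounds (0, +inf), value = 1
Edge 2: B (sign +) -> bounds (1, +inf), value = 2
Edge 3: R (sign -) -> bounds (1, 2), value = 3/2
Edge 4: R (sign -) -> bounds (1, 3/2), value = 5/4
Edge 5: B (sign +) -> bounds (5/4, 3/2), value = 11/8
Edge 6: B (sign +) -> bounds (11/8, 3/2), value = 23/16
Edge 7: R (sign -) -> bounds (11/8, 23/16), value = 45/32
Game value = 45/32

45/32


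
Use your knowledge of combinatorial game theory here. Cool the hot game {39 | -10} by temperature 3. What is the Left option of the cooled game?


Original game: {39 | -10} (a switch {a | b} with a > b).
Cooling by t (for t below the temperature (a - b)/2 = 49/2) taxes each move by t: {a | b} cooled by t is {a - t | b + t}.
Cooling amount: t = 3
Cooled Left option: 39 - 3 = 36
Cooled Right option: -10 + 3 = -7
Cooled game: {36 | -7}
Left option = 36

36


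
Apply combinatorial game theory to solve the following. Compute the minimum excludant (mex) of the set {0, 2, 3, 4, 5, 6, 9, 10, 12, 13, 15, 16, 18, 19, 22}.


Set = {0, 2, 3, 4, 5, 6, 9, 10, 12, 13, 15, 16, 18, 19, 22}
0 is in the set.
1 is NOT in the set. This is the mex.
mex = 1

1


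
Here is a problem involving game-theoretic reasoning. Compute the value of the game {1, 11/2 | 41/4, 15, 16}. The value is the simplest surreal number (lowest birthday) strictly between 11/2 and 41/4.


Left options: {1, 11/2}, max = 11/2
Right options: {41/4, 15, 16}, min = 41/4
All options are numbers and max(Left) < min(Right), so by the simplicity theorem the value is the simplest (earliest-born) number strictly between 11/2 and 41/4.
Integers 6 through 10 all lie strictly between 11/2 and 41/4.
Among integers, the simplest (lowest birthday = smallest |n|; 0 is born on day 0, +-n on day n) is 6.
No non-integer in the interval can be simpler: if x is a non-integer in the interval, then floor(x) or ceil(x) also lies in the interval (the interval contains an integer), and both are proper prefixes of x's sign expansion, i.e. born earlier. So the game value is 6.
Game value = 6

6


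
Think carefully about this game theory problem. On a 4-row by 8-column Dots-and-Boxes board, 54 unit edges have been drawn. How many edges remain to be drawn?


Grid: 4 x 8 boxes, i.e. 5 rows and 9 columns of dots.
Horizontal edges: (rows + 1) * cols = 5 * 8 = 40
Vertical edges: rows * (cols + 1) = 4 * 9 = 36
Total edges: 40 + 36 = 76
Edges drawn: 54
Remaining: 76 - 54 = 22

22


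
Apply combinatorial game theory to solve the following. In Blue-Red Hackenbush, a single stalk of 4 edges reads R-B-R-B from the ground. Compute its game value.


Edges (from ground): R-B-R-B
By Berlekamp's sign-expansion rule, a Blue-Red Hackenbush stalk has the value of the surreal number whose sign sequence is the edge sequence with B -> + and R -> -.
Sign sequence: -+-+
Trace the sign expansion in the surreal number tree, starting from 0:
Edge 1: R (sign -) -> bounds (-inf, 0), value = -1
Edge 2: B (sign +) -> bounds (-1, 0), value = -1/2
Edge 3: R (sign -) -> bounds (-1, -1/2), value = -3/4
Edge 4: B (sign +) -> bounds (-3/4, -1/2), value = -5/8
Game value = -5/8

-5/8


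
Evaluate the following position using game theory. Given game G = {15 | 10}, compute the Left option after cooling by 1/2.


Original game: {15 | 10} (a switch {a | b} with a > b).
Cooling by t (for t below the temperature (a - b)/2 = 5/2) taxes each move by t: {a | b} cooled by t is {a - t | b + t}.
Cooling amount: t = 1/2
Cooled Left option: 15 - 1/2 = 29/2
Cooled Right option: 10 + 1/2 = 21/2
Cooled game: {29/2 | 21/2}
Left option = 29/2

29/2


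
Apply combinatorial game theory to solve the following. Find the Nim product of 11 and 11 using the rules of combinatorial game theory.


Nim multiplication is bilinear over XOR: (u XOR v) * w = (u*w) XOR (v*w).
So we split each operand into its bit components and XOR the pairwise Nim products.
11 = 1 + 2 + 8 (as XOR of powers of 2).
11 = 1 + 2 + 8 (as XOR of powers of 2).
Using the standard Nim-product table on single bits:
  2*2 = 3,   2*4 = 8,   2*8 = 12,
  4*4 = 6,   4*8 = 11,  8*8 = 13,
and  1*x = x (identity), k*l = l*k (commutative).
Pairwise Nim products:
  1 * 1 = 1
  1 * 2 = 2
  1 * 8 = 8
  2 * 1 = 2
  2 * 2 = 3
  2 * 8 = 12
  8 * 1 = 8
  8 * 2 = 12
  8 * 8 = 13
XOR them: 1 XOR 2 XOR 8 XOR 2 XOR 3 XOR 12 XOR 8 XOR 12 XOR 13 = 15.
Result: 11 * 11 = 15 (in Nim).

15


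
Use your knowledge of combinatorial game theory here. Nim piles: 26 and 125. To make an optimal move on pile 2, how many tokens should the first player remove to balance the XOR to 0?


Piles: 26 and 125
Current XOR: 26 XOR 125 = 103 (non-zero, so this is an N-position).
To make the XOR zero, we need to find a move that balances the piles.
For pile 2 (size 125): target = 125 XOR 103 = 26
We reduce pile 2 from 125 to 26.
Tokens removed: 125 - 26 = 99
Verification: 26 XOR 26 = 0

99


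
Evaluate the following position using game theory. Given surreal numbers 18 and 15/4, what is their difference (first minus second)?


x = 18, y = 15/4
Converting to common denominator: 4
x = 72/4, y = 15/4
x - y = 18 - 15/4 = 57/4

57/4


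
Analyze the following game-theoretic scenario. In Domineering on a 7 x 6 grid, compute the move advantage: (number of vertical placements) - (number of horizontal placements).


Board is 7 x 6 (rows x cols).
Left (vertical) placements: (rows-1) * cols = 6 * 6 = 36
Right (horizontal) placements: rows * (cols-1) = 7 * 5 = 35
Advantage = Left - Right = 36 - 35 = 1

1


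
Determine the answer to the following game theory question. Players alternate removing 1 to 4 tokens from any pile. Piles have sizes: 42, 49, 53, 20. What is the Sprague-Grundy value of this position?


Subtraction set: {1, 2, 3, 4}
For this subtraction set, G(n) = n mod 5 (period = max + 1 = 5).
Pile 1 (size 42): G(42) = 42 mod 5 = 2
Pile 2 (size 49): G(49) = 49 mod 5 = 4
Pile 3 (size 53): G(53) = 53 mod 5 = 3
Pile 4 (size 20): G(20) = 20 mod 5 = 0
Total Grundy value = XOR of all: 2 XOR 4 XOR 3 XOR 0 = 5

5


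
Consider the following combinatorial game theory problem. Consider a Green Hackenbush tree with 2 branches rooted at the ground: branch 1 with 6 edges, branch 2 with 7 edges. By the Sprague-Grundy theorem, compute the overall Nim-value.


The tree has 2 branches from the ground vertex.
In Green Hackenbush, the Nim-value of a simple path of length k is k.
Branch 1: length 6, Nim-value = 6
Branch 2: length 7, Nim-value = 7
Total Nim-value = XOR of all branch values:
0 XOR 6 = 6
6 XOR 7 = 1
Nim-value of the tree = 1

1


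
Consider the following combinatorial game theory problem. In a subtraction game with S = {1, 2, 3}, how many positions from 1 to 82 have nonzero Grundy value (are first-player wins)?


Subtraction set S = {1, 2, 3}, so G(n) = n mod 4.
G(n) = 0 when n is a multiple of 4.
Multiples of 4 in [1, 82]: 20
N-positions (nonzero Grundy) = 82 - 20 = 62

62


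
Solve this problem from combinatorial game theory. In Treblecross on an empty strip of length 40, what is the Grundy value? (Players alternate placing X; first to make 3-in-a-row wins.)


Treblecross: place X on empty cells; 3-in-a-row wins.
Playing within two cells of an existing X lets the opponent win at once, so sensible play treats the cells i-2..i+2 around each X as dead. The player left with no safe cell loses, so this is a normal-play take-away game on strips of safe cells.
Placing X at cell i (0-indexed) of a strip of k safe cells leaves independent strips of sizes max(0, i-2) and max(0, k-i-3). Hence G(k) = mex{ G(max(0,i-2)) XOR G(max(0,k-i-3)) : 0 <= i < k }, with G(0) = 0.
G(1): splits (0,0):0^0=0 -> mex({0}) = 1
G(2): splits (0,0):0^0=0 -> mex({0}) = 1
G(3): splits (0,0):0^0=0 -> mex({0}) = 1
G(4): splits (0,1):0^1=1 (0,0):0^0=0 -> mex({0, 1}) = 2
G(5): splits (0,2):0^1=1 (0,1):0^1=1 (0,0):0^0=0 -> mex({0, 1}) = 2
G(6) = mex({1}) = 0
G(7) = mex({0, 1, 2}) = 3
G(8) = mex({0, 1, 2}) = 3
G(9) = mex({0, 2}) = 1
G(10) = mex({0, 2, 3}) = 1
G(11) = mex({0, 3}) = 1
G(12) = mex({1, 3}) = 0
G(13) = mex({0, 1, 2, 3}) = 4
G(14) = mex({0, 1, 2}) = 3
G(15) = mex({0, 1, 2}) = 3
G(16) = mex({0, 1, 2, 4}) = 3
G(17) = mex({0, 1, 3, 4}) = 2
G(18) = mex({0, 1, 3, 4}) = 2
G(19) = mex({0, 1, 3, 5}) = 2
G(20) = mex({0, 1, 2, 3, 5}) = 4
G(21) = mex({0, 1, 2, 3, 5}) = 4
G(22) = mex({1, 2, 6}) = 0
G(23) = mex({0, 1, 2, 3, 4, 6}) = 5
G(24) = mex({0, 1, 2, 3, 4}) = 5
G(25) = mex({0, 1, 3, 4, 7}) = 2
G(26) = mex({0, 1, 3, 4, 5, 7}) = 2
G(27) = mex({0, 1, 3, 5}) = 2
G(28) = mex({0, 1, 2, 5}) = 3
G(29) = mex({0, 1, 2, 4, 5, 6}) = 3
G(30) = mex({1, 2, 4, 6}) = 0
G(31) = mex({0, 1, 2, 3, 4, 6}) = 5
G(32) = mex({1, 2, 3, 4, 7}) = 0
G(33) = mex({0, 3, 7}) = 1
G(34) = mex({0, 2, 3, 5, 7}) = 1
G(35) = mex({0, 2, 3, 5, 6}) = 1
G(36) = mex({0, 1, 2, 5, 6}) = 3
G(37) = mex({0, 1, 2, 4, 5, 6}) = 3
G(38) = mex({0, 1, 2, 4}) = 3
G(39) = mex({0, 1, 2, 3, 4, 7}) = 5
G(40) = mex({0, 1, 2, 3, 4, 5, 7}) = 6
Therefore G(40) = 6.

6


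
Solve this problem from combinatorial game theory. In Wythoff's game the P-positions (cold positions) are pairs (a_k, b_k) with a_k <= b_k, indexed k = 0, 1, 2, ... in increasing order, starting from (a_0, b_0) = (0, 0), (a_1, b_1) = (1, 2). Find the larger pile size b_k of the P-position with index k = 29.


By Wythoff's theorem, a_k = floor(k * phi) and b_k = floor(k * phi^2) = a_k + k, where phi = (1 + sqrt(5))/2 is the golden ratio.
phi = (1 + sqrt(5))/2 = 1.618034
phi^2 = phi + 1 = 2.618034
k = 29
k * phi^2 = 29 * 2.618034 = 75.922986
b_29 = floor(k * phi^2) = 75 (check: a_29 + k = 46 + 29 = 75)

75


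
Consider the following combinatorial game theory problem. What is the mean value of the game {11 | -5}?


Game = {11 | -5}, a switch {a | b} with numbers a > b.
Its thermograph has left wall a - t and right wall b + t, which meet at t = (a - b)/2, where both equal (a + b)/2. So the mast (mean value) is at (a + b)/2.
Mean = (11 + (-5))/2 = 6/2 = 3

3


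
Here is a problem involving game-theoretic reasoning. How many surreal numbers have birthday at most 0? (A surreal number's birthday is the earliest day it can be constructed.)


Day 0: {|} = 0 is born. Count = 1.
Day n: the number of surreal numbers born by day n is 2^(n+1) - 1.
By day 0: 2^1 - 1 = 1
By day 0: 1 surreal numbers.

1


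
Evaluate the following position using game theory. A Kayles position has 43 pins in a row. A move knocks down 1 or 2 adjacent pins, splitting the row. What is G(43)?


Kayles: a move removes 1 or 2 adjacent pins from a contiguous row.
Removing pins from a row of k leaves two independent rows (a, b) with a + b = k - 1 (one pin) or a + b = k - 2 (two pins); an end removal gives a = 0.
By Sprague-Grundy, G(k) = mex{ G(a) XOR G(b) } over all these splits. G(0) = 0.
G(1): splits (0,0):0^0=0 -> mex({0}) = 1
G(2): splits (0,1):0^1=1 (0,0):0^0=0 -> mex({0, 1}) = 2
G(3): splits (0,2):0^2=2 (1,1):1^1=0 (0,1):0^1=1 -> mex({0, 1, 2}) = 3
G(4): splits (0,3):0^3=3 (1,2):1^2=3 (0,2):0^2=2 (1,1):1^1=0 -> mex({0, 2, 3}) = 1
G(5): splits (0,4):0^1=1 (1,3):1^3=2 (2,2):2^2=0 (0,3):0^3=3 (1,2):1^2=3 -> mex({0, 1, 2, 3}) = 4
G(6) = mex({0, 1, 2, 4}) = 3
G(7) = mex({0, 1, 3, 4, 5}) = 2
G(8) = mex({0, 2, 3, 5, 6}) = 1
G(9) = mex({0, 1, 2, 3, 6, 7}) = 4
G(10) = mex({0, 1, 3, 4, 5, 7}) = 2
G(11) = mex({0, 1, 2, 3, 4, 5}) = 6
G(12) = mex({0, 1, 2, 3, 5, 6, 7}) = 4
G(13) = mex({0, 2, 3, 4, 6, 7}) = 1
G(14) = mex({0, 1, 4, 5, 6, 7}) = 2
G(15) = mex({0, 1, 2, 3, 4, 5, 6}) = 7
G(16) = mex({0, 2, 3, 5, 6, 7}) = 1
G(17) = mex({0, 1, 2, 3, 5, 6, 7}) = 4
G(18) = mex({0, 1, 2, 4, 5, 6}) = 3
G(19) = mex({0, 1, 3, 4, 5, 7}) = 2
G(20) = mex({0, 2, 3, 4, 5, 6, 7}) = 1
G(21) = mex({0, 1, 2, 3, 5, 6, 7}) = 4
G(22) = mex({0, 1, 2, 3, 4, 5, 7}) = 6
G(23) = mex({0, 1, 2, 3, 4, 5, 6}) = 7
G(24) = mex({0, 1, 2, 3, 5, 6, 7}) = 4
G(25) = mex({0, 2, 3, 4, 6, 7}) = 1
G(26) = mex({0, 1, 3, 4, 5, 6, 7}) = 2
G(27) = mex({0, 1, 2, 3, 4, 5, 6, 7}) = 8
G(28) = mex({0, 1, 2, 3, 4, 6, 7, 8}) = 5
G(29) = mex({0, 1, 2, 3, 5, 6, 7, 8, 9}) = 4
G(30) = mex({0, 1, 2, 3, 4, 5, 6, 9, 10}) = 7
G(31) = mex({0, 1, 3, 4, 5, 7, 10, 11}) = 2
G(32) = mex({0, 2, 3, 4, 5, 6, 7, 9, 11}) = 1
G(33) = mex({0, 1, 2, 3, 4, 5, 6, 7, 9, 12}) = 8
G(34) = mex({0, 1, 2, 3, 4, 5, 7, 8, 11, 12}) = 6
G(35) = mex({0, 1, 2, 3, 4, 5, 6, 8, 9, 10, 11}) = 7
G(36) = mex({0, 1, 2, 3, 5, 6, 7, 9, 10}) = 4
G(37) = mex({0, 2, 3, 4, 6, 7, 9, 10, 11, 12}) = 1
G(38) = mex({0, 1, 3, 4, 5, 6, 7, 9, 10, 11, 12}) = 2
G(39) = mex({0, 1, 2, 4, 5, 6, 7, 9, 10, 12, 14}) = 3
G(40) = mex({0, 2, 3, 4, 6, 7, 11, 12, 14}) = 1
G(41) = mex({0, 1, 2, 3, 5, 6, 7, 9, 10, 11, 12}) = 4
G(42) = mex({0, 1, 2, 3, 4, 5, 6, 9, 10}) = 7
G(43) = mex({0, 1, 3, 4, 5, 7, 9, 10, 12, 15}) = 2
Therefore G(43) = 2.

2


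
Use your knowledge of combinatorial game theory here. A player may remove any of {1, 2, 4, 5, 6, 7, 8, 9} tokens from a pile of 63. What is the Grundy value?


The subtraction set is S = {1, 2, 4, 5, 6, 7, 8, 9}.
G(k) = mex{ G(k - s) : s in S, s <= k }. We compute iteratively: G(0) = 0.
G(1) = mex({0}) = 1
G(2) = mex({0, 1}) = 2
G(3) = mex({1, 2}) = 0
G(4) = mex({0, 2}) = 1
G(5) = mex({0, 1}) = 2
G(6) = mex({0, 1, 2}) = 3
G(7) = mex({0, 1, 2, 3}) = 4
G(8) = mex({0, 1, 2, 3, 4}) = 5
G(9) = mex({0, 1, 2, 4, 5}) = 3
G(10) = mex({0, 1, 2, 3, 5}) = 4
G(11) = mex({0, 1, 2, 3, 4}) = 5
G(12) = mex({0, 1, 2, 3, 4, 5}) = 6
G(13) = mex({1, 2, 3, 4, 5, 6}) = 0
G(14) = mex({0, 2, 3, 4, 5, 6}) = 1
G(15) = mex({0, 1, 3, 4, 5}) = 2
G(16) = mex({1, 2, 3, 4, 5, 6}) = 0
G(17) = mex({0, 2, 3, 4, 5, 6}) = 1
G(18) = mex({0, 1, 3, 4, 5, 6}) = 2
G(19) = mex({0, 1, 2, 4, 5, 6}) = 3
G(20) = mex({0, 1, 2, 3, 5, 6}) = 4
G(21) = mex({0, 1, 2, 3, 4, 6}) = 5
Observe that G(13)..G(21) = 0, 1, 2, 0, 1, 2, 3, 4, 5 repeats G(0)..G(8) = 0, 1, 2, 0, 1, 2, 3, 4, 5.
For k >= max(S) = 9, G(k) is determined by the previous 9 values G(k-9)..G(k-1); a window of 9 consecutive values has recurred shifted by 13, so by induction G(k + 13) = G(k) for all k >= 0: the sequence is periodic from the start with period 13.
One period: G(0..12) = 0, 1, 2, 0, 1, 2, 3, 4, 5, 3, 4, 5, 6.
63 mod 13 = 11, so G(63) = G(11) = 5.

5


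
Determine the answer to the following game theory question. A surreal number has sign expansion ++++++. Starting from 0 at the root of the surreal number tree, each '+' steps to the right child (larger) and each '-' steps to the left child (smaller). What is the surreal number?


Sign expansion: ++++++
Rule: track bounds (lo, hi), initially (-inf, +inf). On '+', the current value becomes lo and we move to the simplest number in (value, hi): value + 1 if hi = +inf, otherwise the midpoint (value + hi)/2. On '-', the current value becomes hi and we move to value - 1 if lo = -inf, otherwise the midpoint (lo + value)/2.
Start at 0.
Step 1: sign = +, move right. Bounds: (0, +inf). Value = 1
Step 2: sign = +, move right. Bounds: (1, +inf). Value = 2
Step 3: sign = +, move right. Bounds: (2, +inf). Value = 3
Step 4: sign = +, move right. Bounds: (3, +inf). Value = 4
Step 5: sign = +, move right. Bounds: (4, +inf). Value = 5
Step 6: sign = +, move right. Bounds: (5, +inf). Value = 6
The surreal number with sign expansion ++++++ is 6.

6


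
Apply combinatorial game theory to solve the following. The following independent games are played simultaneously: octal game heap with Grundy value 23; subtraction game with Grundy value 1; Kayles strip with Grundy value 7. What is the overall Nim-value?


By the Sprague-Grundy theorem, the Grundy value of a sum of games is the XOR of individual Grundy values.
octal game heap: Grundy value = 23. Running XOR: 0 XOR 23 = 23
subtraction game: Grundy value = 1. Running XOR: 23 XOR 1 = 22
Kayles strip: Grundy value = 7. Running XOR: 22 XOR 7 = 17
The combined Grundy value is 17.

17


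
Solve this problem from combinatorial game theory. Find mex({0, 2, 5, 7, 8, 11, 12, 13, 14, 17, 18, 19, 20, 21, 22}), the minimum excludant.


Set = {0, 2, 5, 7, 8, 11, 12, 13, 14, 17, 18, 19, 20, 21, 22}
0 is in the set.
1 is NOT in the set. This is the mex.
mex = 1

1


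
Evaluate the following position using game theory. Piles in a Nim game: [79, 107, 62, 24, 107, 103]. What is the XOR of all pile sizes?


We need the XOR (exclusive or) of all pile sizes.
After XOR-ing pile 1 (size 79): 0 XOR 79 = 79
After XOR-ing pile 2 (size 107): 79 XOR 107 = 36
After XOR-ing pile 3 (size 62): 36 XOR 62 = 26
After XOR-ing pile 4 (size 24): 26 XOR 24 = 2
After XOR-ing pile 5 (size 107): 2 XOR 107 = 105
After XOR-ing pile 6 (size 103): 105 XOR 103 = 14
The Nim-value of this position is 14.

14


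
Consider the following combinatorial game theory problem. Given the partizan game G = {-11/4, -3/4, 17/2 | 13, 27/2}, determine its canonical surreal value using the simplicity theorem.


Left options: {-11/4, -3/4, 17/2}, max = 17/2
Right options: {13, 27/2}, min = 13
All options are numbers and max(Left) < min(Right), so by the simplicity theorem the value is the simplest (earliest-born) number strictly between 17/2 and 13.
Integers 9 through 12 all lie strictly between 17/2 and 13.
Among integers, the simplest (lowest birthday = smallest |n|; 0 is born on day 0, +-n on day n) is 9.
No non-integer in the interval can be simpler: if x is a non-integer in the interval, then floor(x) or ceil(x) also lies in the interval (the interval contains an integer), and both are proper prefixes of x's sign expansion, i.e. born earlier. So the game value is 9.
Game value = 9

9


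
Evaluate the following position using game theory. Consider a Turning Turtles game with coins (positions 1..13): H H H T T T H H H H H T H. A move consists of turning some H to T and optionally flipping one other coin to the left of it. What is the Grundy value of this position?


Coins: H H H T T T H H H H H T H
Key fact: a single head at position k behaves exactly like a Nim heap of size k (turning it to T and optionally flipping a coin at j < k corresponds to moving the heap from k to j, or to 0), and heads combine as a disjunctive sum (two heads at the same place would cancel, matching j XOR j = 0). So the Nim-value is the XOR of the 1-indexed positions of the heads.
Face-up positions (1-indexed): [1, 2, 3, 7, 8, 9, 10, 11, 13]
XOR 0 with 1: 0 XOR 1 = 1
XOR 1 with 2: 1 XOR 2 = 3
XOR 3 with 3: 3 XOR 3 = 0
XOR 0 with 7: 0 XOR 7 = 7
XOR 7 with 8: 7 XOR 8 = 15
XOR 15 with 9: 15 XOR 9 = 6
XOR 6 with 10: 6 XOR 10 = 12
XOR 12 with 11: 12 XOR 11 = 7
XOR 7 with 13: 7 XOR 13 = 10
Nim-value = 10

10


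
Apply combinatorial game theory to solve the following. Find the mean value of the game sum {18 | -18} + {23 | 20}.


G1 = {18 | -18}, G2 = {23 | 20}
Each is a switch {a | b} with numbers a > b; its mean value is (a + b)/2, and mean value is additive over game sums: m(G1 + G2) = m(G1) + m(G2).
Mean of G1 = (18 + (-18))/2 = 0/2 = 0
Mean of G2 = (23 + (20))/2 = 43/2 = 43/2
Mean of G1 + G2 = 0 + 43/2 = 43/2

43/2


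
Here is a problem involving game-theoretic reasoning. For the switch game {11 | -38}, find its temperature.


The game is {11 | -38}, a switch {a | b} with numbers a > b.
Cooling {a | b} by t gives {a - t | b + t}, which stops being hot when a - t = b + t, i.e. at t = (a - b)/2. So the temperature of a switch is (a - b)/2.
Temperature = (Left option - Right option) / 2
= (11 - (-38)) / 2
= 49 / 2
= 49/2

49/2


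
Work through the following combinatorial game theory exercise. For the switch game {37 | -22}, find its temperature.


The game is {37 | -22}, a switch {a | b} with numbers a > b.
Cooling {a | b} by t gives {a - t | b + t}, which stops being hot when a - t = b + t, i.e. at t = (a - b)/2. So the temperature of a switch is (a - b)/2.
Temperature = (Left option - Right option) / 2
= (37 - (-22)) / 2
= 59 / 2
= 59/2

59/2


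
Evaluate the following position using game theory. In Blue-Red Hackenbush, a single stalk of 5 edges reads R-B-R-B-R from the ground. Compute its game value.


Edges (from ground): R-B-R-B-R
By Berlekamp's sign-expansion rule, a Blue-Red Hackenbush stalk has the value of the surreal number whose sign sequence is the edge sequence with B -> + and R -> -.
Sign sequence: -+-+-
Trace the sign expansion in the surreal number tree, starting from 0:
Edge 1: R (sign -) -> bounds (-inf, 0), value = -1
Edge 2: B (sign +) -> bounds (-1, 0), value = -1/2
Edge 3: R (sign -) -> bounds (-1, -1/2), value = -3/4
Edge 4: B (sign +) -> bounds (-3/4, -1/2), value = -5/8
Edge 5: R (sign -) -> bounds (-3/4, -5/8), value = -11/16
Game value = -11/16

-11/16


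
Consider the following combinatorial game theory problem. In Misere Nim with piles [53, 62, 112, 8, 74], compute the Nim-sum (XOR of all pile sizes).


We need the XOR (exclusive or) of all pile sizes.
After XOR-ing pile 1 (size 53): 0 XOR 53 = 53
After XOR-ing pile 2 (size 62): 53 XOR 62 = 11
After XOR-ing pile 3 (size 112): 11 XOR 112 = 123
After XOR-ing pile 4 (size 8): 123 XOR 8 = 115
After XOR-ing pile 5 (size 74): 115 XOR 74 = 57
The Nim-value of this position is 57.

57


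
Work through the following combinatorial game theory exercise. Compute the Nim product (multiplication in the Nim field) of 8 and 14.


Nim multiplication is bilinear over XOR: (u XOR v) * w = (u*w) XOR (v*w).
So we split each operand into its bit components and XOR the pairwise Nim products.
8 = 8 (as XOR of powers of 2).
14 = 2 + 4 + 8 (as XOR of powers of 2).
Using the standard Nim-product table on single bits:
  2*2 = 3,   2*4 = 8,   2*8 = 12,
  4*4 = 6,   4*8 = 11,  8*8 = 13,
and  1*x = x (identity), k*l = l*k (commutative).
Pairwise Nim products:
  8 * 2 = 12
  8 * 4 = 11
  8 * 8 = 13
XOR them: 12 XOR 11 XOR 13 = 10.
Result: 8 * 14 = 10 (in Nim).

10


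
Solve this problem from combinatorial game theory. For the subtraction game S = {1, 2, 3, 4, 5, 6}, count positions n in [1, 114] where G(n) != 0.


Subtraction set S = {1, 2, 3, 4, 5, 6}, so G(n) = n mod 7.
G(n) = 0 when n is a multiple of 7.
Multiples of 7 in [1, 114]: 16
N-positions (nonzero Grundy) = 114 - 16 = 98

98


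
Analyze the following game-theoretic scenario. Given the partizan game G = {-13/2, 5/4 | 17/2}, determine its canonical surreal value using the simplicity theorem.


Left options: {-13/2, 5/4}, max = 5/4
Right options: {17/2}, min = 17/2
All options are numbers and max(Left) < min(Right), so by the simplicity theorem the value is the simplest (earliest-born) number strictly between 5/4 and 17/2.
Integers 2 through 8 all lie strictly between 5/4 and 17/2.
Among integers, the simplest (lowest birthday = smallest |n|; 0 is born on day 0, +-n on day n) is 2.
No non-integer in the interval can be simpler: if x is a non-integer in the interval, then floor(x) or ceil(x) also lies in the interval (the interval contains an integer), and both are proper prefixes of x's sign expansion, i.e. born earlier. So the game value is 2.
Game value = 2

2


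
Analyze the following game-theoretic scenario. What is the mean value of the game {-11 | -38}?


Game = {-11 | -38}, a switch {a | b} with numbers a > b.
Its thermograph has left wall a - t and right wall b + t, which meet at t = (a - b)/2, where both equal (a + b)/2. So the mast (mean value) is at (a + b)/2.
Mean = (-11 + (-38))/2 = -49/2 = -49/2

-49/2


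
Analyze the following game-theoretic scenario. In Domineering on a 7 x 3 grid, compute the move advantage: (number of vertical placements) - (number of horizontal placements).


Board is 7 x 3 (rows x cols).
Left (vertical) placements: (rows-1) * cols = 6 * 3 = 18
Right (horizontal) placements: rows * (cols-1) = 7 * 2 = 14
Advantage = Left - Right = 18 - 14 = 4

4


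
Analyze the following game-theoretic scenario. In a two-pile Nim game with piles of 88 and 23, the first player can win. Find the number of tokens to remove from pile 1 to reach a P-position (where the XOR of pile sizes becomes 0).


Piles: 88 and 23
Current XOR: 88 XOR 23 = 79 (non-zero, so this is an N-position).
To make the XOR zero, we need to find a move that balances the piles.
For pile 1 (size 88): target = 88 XOR 79 = 23
We reduce pile 1 from 88 to 23.
Tokens removed: 88 - 23 = 65
Verification: 23 XOR 23 = 0

65


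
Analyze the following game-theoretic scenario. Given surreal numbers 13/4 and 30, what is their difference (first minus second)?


x = 13/4, y = 30
Converting to common denominator: 4
x = 13/4, y = 120/4
x - y = 13/4 - 30 = -107/4

-107/4


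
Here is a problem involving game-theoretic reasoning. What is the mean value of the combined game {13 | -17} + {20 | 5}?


G1 = {13 | -17}, G2 = {20 | 5}
Each is a switch {a | b} with numbers a > b; its mean value is (a + b)/2, and mean value is additive over game sums: m(G1 + G2) = m(G1) + m(G2).
Mean of G1 = (13 + (-17))/2 = -4/2 = -2
Mean of G2 = (20 + (5))/2 = 25/2 = 25/2
Mean of G1 + G2 = -2 + 25/2 = 21/2

21/2


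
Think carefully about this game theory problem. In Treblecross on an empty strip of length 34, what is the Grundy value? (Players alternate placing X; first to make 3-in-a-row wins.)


Treblecross: place X on empty cells; 3-in-a-row wins.
Playing within two cells of an existing X lets the opponent win at once, so sensible play treats the cells i-2..i+2 around each X as dead. The player left with no safe cell loses, so this is a normal-play take-away game on strips of safe cells.
Placing X at cell i (0-indexed) of a strip of k safe cells leaves independent strips of sizes max(0, i-2) and max(0, k-i-3). Hence G(k) = mex{ G(max(0,i-2)) XOR G(max(0,k-i-3)) : 0 <= i < k }, with G(0) = 0.
G(1): splits (0,0):0^0=0 -> mex({0}) = 1
G(2): splits (0,0):0^0=0 -> mex({0}) = 1
G(3): splits (0,0):0^0=0 -> mex({0}) = 1
G(4): splits (0,1):0^1=1 (0,0):0^0=0 -> mex({0, 1}) = 2
G(5): splits (0,2):0^1=1 (0,1):0^1=1 (0,0):0^0=0 -> mex({0, 1}) = 2
G(6) = mex({1}) = 0
G(7) = mex({0, 1, 2}) = 3
G(8) = mex({0, 1, 2}) = 3
G(9) = mex({0, 2}) = 1
G(10) = mex({0, 2, 3}) = 1
G(11) = mex({0, 3}) = 1
G(12) = mex({1, 3}) = 0
G(13) = mex({0, 1, 2, 3}) = 4
G(14) = mex({0, 1, 2}) = 3
G(15) = mex({0, 1, 2}) = 3
G(16) = mex({0, 1, 2, 4}) = 3
G(17) = mex({0, 1, 3, 4}) = 2
G(18) = mex({0, 1, 3, 4}) = 2
G(19) = mex({0, 1, 3, 5}) = 2
G(20) = mex({0, 1, 2, 3, 5}) = 4
G(21) = mex({0, 1, 2, 3, 5}) = 4
G(22) = mex({1, 2, 6}) = 0
G(23) = mex({0, 1, 2, 3, 4, 6}) = 5
G(24) = mex({0, 1, 2, 3, 4}) = 5
G(25) = mex({0, 1, 3, 4, 7}) = 2
G(26) = mex({0, 1, 3, 4, 5, 7}) = 2
G(27) = mex({0, 1, 3, 5}) = 2
G(28) = mex({0, 1, 2, 5}) = 3
G(29) = mex({0, 1, 2, 4, 5, 6}) = 3
G(30) = mex({1, 2, 4, 6}) = 0
G(31) = mex({0, 1, 2, 3, 4, 6}) = 5
G(32) = mex({1, 2, 3, 4, 7}) = 0
G(33) = mex({0, 3, 7}) = 1
G(34) = mex({0, 2, 3, 5, 7}) = 1
Therefore G(34) = 1.

1


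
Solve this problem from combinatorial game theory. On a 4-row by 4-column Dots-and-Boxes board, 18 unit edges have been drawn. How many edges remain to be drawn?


Grid: 4 x 4 boxes, i.e. 5 rows and 5 columns of dots.
Horizontal edges: (rows + 1) * cols = 5 * 4 = 20
Vertical edges: rows * (cols + 1) = 4 * 5 = 20
Total edges: 20 + 20 = 40
Edges drawn: 18
Remaining: 40 - 18 = 22

22


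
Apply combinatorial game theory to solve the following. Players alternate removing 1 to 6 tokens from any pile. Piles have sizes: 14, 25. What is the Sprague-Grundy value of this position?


Subtraction set: {1, 2, 3, 4, 5, 6}
For this subtraction set, G(n) = n mod 7 (period = max + 1 = 7).
Pile 1 (size 14): G(14) = 14 mod 7 = 0
Pile 2 (size 25): G(25) = 25 mod 7 = 4
Total Grundy value = XOR of all: 0 XOR 4 = 4

4


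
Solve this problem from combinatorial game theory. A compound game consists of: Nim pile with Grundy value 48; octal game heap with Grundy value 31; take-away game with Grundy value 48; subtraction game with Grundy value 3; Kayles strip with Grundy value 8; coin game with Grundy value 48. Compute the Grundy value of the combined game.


By the Sprague-Grundy theorem, the Grundy value of a sum of games is the XOR of individual Grundy values.
Nim pile: Grundy value = 48. Running XOR: 0 XOR 48 = 48
octal game heap: Grundy value = 31. Running XOR: 48 XOR 31 = 47
take-away game: Grundy value = 48. Running XOR: 47 XOR 48 = 31
subtraction game: Grundy value = 3. Running XOR: 31 XOR 3 = 28
Kayles strip: Grundy value = 8. Running XOR: 28 XOR 8 = 20
coin game: Grundy value = 48. Running XOR: 20 XOR 48 = 36
The combined Grundy value is 36.

36


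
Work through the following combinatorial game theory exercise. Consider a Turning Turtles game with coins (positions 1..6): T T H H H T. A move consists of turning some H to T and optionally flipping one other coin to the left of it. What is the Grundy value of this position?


Coins: T T H H H T
Key fact: a single head at position k behaves exactly like a Nim heap of size k (turning it to T and optionally flipping a coin at j < k corresponds to moving the heap from k to j, or to 0), and heads combine as a disjunctive sum (two heads at the same place would cancel, matching j XOR j = 0). So the Nim-value is the XOR of the 1-indexed positions of the heads.
Face-up positions (1-indexed): [3, 4, 5]
XOR 0 with 3: 0 XOR 3 = 3
XOR 3 with 4: 3 XOR 4 = 7
XOR 7 with 5: 7 XOR 5 = 2
Nim-value = 2

2
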